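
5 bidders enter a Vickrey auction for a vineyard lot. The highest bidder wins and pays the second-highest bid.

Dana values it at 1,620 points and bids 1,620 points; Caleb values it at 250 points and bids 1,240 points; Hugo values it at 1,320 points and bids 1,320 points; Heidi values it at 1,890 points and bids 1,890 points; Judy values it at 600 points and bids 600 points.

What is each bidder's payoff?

Ranking the bids: Heidi 1,890 points, then Dana 1,620 points, then Hugo 1,320 points, then Caleb 1,240 points, then Judy 600 points.
Heidi has the top bid and wins; the price is the second-highest bid, 1,620 points.
Heidi's payoff = 1,890 points − 1,620 points = 270 points. All other bidders lose, so their payoff is 0.

Payoffs: Dana 0 points, Caleb 0 points, Hugo 0 points, Heidi 270 points, Judy 0 points.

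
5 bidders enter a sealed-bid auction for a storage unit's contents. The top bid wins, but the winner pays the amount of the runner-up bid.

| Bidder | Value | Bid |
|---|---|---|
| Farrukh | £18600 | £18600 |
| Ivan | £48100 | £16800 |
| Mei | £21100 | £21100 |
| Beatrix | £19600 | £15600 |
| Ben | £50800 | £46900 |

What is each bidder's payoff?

Bids in descending order: Ben £46900, then Mei £21100, then Farrukh £18600, then Ivan £16800, then Beatrix £15600.
Ben has the top bid and wins; the price is the second-highest bid, £21100.
Ben's payoff = £50800 − £21100 = £29700. All other bidders lose, so their payoff is 0.

Payoffs: Farrukh £0, Ivan £0, Mei £0, Beatrix £0, Ben £29700.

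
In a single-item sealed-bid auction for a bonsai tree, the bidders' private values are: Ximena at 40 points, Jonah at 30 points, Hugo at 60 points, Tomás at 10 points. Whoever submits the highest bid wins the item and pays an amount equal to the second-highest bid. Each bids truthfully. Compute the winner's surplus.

Bids in descending order: Hugo 60 points > Ximena 40 points > Jonah 30 points > Tomás 10 points.
Hugo wins with the top bid and pays the second-highest, 40 points.
Surplus = 60 points − 40 points = 20 points.

Winner's surplus: 20 points.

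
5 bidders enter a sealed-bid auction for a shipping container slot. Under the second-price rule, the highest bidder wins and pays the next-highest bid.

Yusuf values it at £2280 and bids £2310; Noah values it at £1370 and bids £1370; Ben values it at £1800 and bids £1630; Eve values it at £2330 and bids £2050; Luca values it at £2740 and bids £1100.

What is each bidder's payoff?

Yusuf £230, Noah £0, Ben £0, Eve £0, Luca £0.

Sorted high to low: Yusuf £2310 > Eve £2050 > Ben £1630 > Noah £1370 > Luca £1100.
Yusuf has the top bid and wins; the price is the second-highest bid, £2050.
Yusuf's payoff = £2280 − £2050 = £230. All other bidders lose, so their payoff is 0.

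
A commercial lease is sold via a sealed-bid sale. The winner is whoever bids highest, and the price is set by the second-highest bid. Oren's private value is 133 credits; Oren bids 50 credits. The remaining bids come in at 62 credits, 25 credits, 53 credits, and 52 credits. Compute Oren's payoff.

Highest competing bid: 62 credits.
Oren's bid 50 credits is not the highest, so Oren loses, pays nothing, and earns zero payoff.

0 credits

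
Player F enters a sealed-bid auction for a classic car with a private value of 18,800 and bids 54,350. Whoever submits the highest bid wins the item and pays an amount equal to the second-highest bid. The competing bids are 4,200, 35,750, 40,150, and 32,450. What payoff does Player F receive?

Player F's payoff: -21,350.

Highest competing bid: 40,150.
Player F's bid 54,350 is the highest overall, so Player F wins and pays the second-highest bid, 40,150.
Payoff = value − price = 18,800 − 40,150 = -21,350.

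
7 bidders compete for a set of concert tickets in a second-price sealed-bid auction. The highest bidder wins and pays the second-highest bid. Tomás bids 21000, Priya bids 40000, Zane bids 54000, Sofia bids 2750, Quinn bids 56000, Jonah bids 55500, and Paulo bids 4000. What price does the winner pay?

The winner pays 55500.

Bids in descending order: Quinn 56000, then Jonah 55500, then Zane 54000, then Priya 40000, then Tomás 21000, then Paulo 4000, then Sofia 2750.
Quinn has the highest bid, so Quinn wins.
The second-highest bid is 55500, so that is what Quinn pays.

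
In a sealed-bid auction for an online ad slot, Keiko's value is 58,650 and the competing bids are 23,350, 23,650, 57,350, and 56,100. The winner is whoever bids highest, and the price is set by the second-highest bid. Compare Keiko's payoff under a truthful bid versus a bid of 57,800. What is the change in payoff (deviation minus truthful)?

The highest competing bid is 57,350.
Bidding truthfully at 58,650: Keiko has the top bid, wins, and pays the second-highest bid 57,350. Payoff = 58,650 − 57,350 = 1,300.
Bidding 57,800: Keiko has the top bid, wins, and pays the second-highest bid 57,350. Payoff = 58,650 − 57,350 = 1,300.
Change = 1,300 − 1,300 = 0.

Payoff change: 0.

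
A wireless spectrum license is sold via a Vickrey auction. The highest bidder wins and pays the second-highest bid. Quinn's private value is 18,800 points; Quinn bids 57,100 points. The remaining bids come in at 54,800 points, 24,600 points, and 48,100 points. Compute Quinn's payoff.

Quinn's payoff: -36,000 points.

Highest competing bid: 54,800 points.
Quinn's bid 57,100 points is the highest overall, so Quinn wins and pays the second-highest bid, 54,800 points.
Payoff = value − price = 18,800 points − 54,800 points = -36,000 points.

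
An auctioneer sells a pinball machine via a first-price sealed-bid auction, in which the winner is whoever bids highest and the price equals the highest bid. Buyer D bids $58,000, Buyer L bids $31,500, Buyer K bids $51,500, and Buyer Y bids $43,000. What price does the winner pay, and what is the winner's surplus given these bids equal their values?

The winner pays $58,000 for a surplus of $0.

Ranking the bids: Buyer D $58,000, then Buyer K $51,500, then Buyer Y $43,000, then Buyer L $31,500.
Buyer D is the highest bidder, so Buyer D wins.
Under the first-price rule, the price is the highest bid: $58,000.
Surplus = $58,000 − $58,000 = $0.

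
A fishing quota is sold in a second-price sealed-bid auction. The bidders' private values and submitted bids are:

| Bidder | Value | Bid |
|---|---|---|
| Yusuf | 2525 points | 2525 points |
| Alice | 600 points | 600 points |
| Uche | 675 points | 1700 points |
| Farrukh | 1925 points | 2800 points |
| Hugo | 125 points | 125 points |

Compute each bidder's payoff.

Yusuf 0 points, Alice 0 points, Uche 0 points, Farrukh -600 points, Hugo 0 points.

Bids in descending order: Farrukh 2800 points, then Yusuf 2525 points, then Uche 1700 points, then Alice 600 points, then Hugo 125 points.
Farrukh has the top bid and wins; the price is the second-highest bid, 2525 points.
Farrukh's payoff = 1925 points − 2525 points = -600 points. All other bidders lose, so their payoff is 0.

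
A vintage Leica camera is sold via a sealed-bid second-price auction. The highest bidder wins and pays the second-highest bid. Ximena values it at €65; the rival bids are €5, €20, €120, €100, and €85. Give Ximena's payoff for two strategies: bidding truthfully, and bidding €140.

(a) €0  (b) -€55

The highest competing bid is €120.
Bidding truthfully at €65: the top bid is €120 (a rival), so Ximena loses. Payoff = €0.
Bidding €140: Ximena has the top bid, wins, and pays the second-highest bid €120. Payoff = €65 − €120 = -€55.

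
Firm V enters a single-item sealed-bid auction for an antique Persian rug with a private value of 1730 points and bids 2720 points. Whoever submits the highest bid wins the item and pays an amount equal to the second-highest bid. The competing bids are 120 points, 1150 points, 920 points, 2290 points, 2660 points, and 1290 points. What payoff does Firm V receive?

-930 points

Highest competing bid: 2660 points.
Firm V's bid 2720 points is the highest overall, so Firm V wins and pays the second-highest bid, 2660 points.
Payoff = value − price = 1730 points − 2660 points = -930 points.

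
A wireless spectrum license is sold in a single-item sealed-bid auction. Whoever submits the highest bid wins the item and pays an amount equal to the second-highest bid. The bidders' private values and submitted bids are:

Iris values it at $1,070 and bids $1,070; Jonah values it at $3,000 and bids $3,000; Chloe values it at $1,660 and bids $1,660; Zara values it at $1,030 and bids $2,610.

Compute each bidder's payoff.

Bids in descending order: Jonah $3,000; Zara $2,610; Chloe $1,660; Iris $1,070.
Jonah has the top bid and wins; the price is the second-highest bid, $2,610.
Jonah's payoff = $3,000 − $2,610 = $390. All other bidders lose, so their payoff is 0.

Payoffs: Iris $0, Jonah $390, Chloe $0, Zara $0.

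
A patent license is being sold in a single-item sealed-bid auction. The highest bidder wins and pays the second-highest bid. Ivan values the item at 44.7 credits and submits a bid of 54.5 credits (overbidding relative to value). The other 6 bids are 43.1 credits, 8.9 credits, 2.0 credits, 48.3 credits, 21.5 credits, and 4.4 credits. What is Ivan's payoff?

Ivan's payoff: -3.6 credits.

Highest competing bid: 48.3 credits.
Ivan's bid 54.5 credits is the highest overall, so Ivan wins and pays the second-highest bid, 48.3 credits.
Payoff = value − price = 44.7 credits − 48.3 credits = -3.6 credits.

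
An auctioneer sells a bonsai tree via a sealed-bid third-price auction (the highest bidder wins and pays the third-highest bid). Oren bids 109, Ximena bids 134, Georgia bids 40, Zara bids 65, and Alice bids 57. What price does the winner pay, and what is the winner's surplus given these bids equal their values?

Price 65; surplus 69.

Bids in descending order: Ximena 134 > Oren 109 > Zara 65 > Alice 57 > Georgia 40.
Ximena is the highest bidder, so Ximena wins.
Under the third-price rule, the price is the third-highest bid: 65.
Surplus = 134 − 65 = 69.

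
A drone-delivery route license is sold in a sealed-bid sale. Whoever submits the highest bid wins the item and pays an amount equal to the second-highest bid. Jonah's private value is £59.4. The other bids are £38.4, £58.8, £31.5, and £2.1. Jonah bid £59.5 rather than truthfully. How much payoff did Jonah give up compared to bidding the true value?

£0.0

The highest competing bid is £58.8.
Bidding truthfully at £59.4: Jonah has the top bid, wins, and pays the second-highest bid £58.8. Payoff = £59.4 − £58.8 = £0.6.
Bidding £59.5: Jonah has the top bid, wins, and pays the second-highest bid £58.8. Payoff = £59.4 − £58.8 = £0.6.
Regret = truthful payoff − actual payoff = £0.6 − £0.6 = £0.0.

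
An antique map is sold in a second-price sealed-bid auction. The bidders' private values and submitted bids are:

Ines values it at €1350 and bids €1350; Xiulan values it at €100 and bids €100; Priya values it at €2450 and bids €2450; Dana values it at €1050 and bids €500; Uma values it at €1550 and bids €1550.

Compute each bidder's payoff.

Ines €0, Xiulan €0, Priya €900, Dana €0, Uma €0.

Ranking the bids: Priya €2450, then Uma €1550, then Ines €1350, then Dana €500, then Xiulan €100.
Priya has the top bid and wins; the price is the second-highest bid, €1550.
Priya's payoff = €2450 − €1550 = €900. All other bidders lose, so their payoff is 0.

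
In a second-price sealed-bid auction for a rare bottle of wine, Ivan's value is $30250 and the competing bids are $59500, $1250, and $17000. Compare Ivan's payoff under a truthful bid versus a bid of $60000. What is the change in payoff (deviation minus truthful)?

The highest competing bid is $59500.
Bidding truthfully at $30250: the top bid is $59500 (a rival), so Ivan loses. Payoff = $0.
Bidding $60000: Ivan has the top bid, wins, and pays the second-highest bid $59500. Payoff = $30250 − $59500 = -$29250.
Change = -$29250 − $0 = -$29250.

Payoff change: -$29250.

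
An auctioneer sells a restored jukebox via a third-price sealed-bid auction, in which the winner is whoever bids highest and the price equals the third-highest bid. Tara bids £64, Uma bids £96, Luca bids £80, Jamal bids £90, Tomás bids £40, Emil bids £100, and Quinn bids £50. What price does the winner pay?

Price paid: £90.

Bids in descending order: Emil £100, then Uma £96, then Jamal £90, then Luca £80, then Tara £64, then Quinn £50, then Tomás £40.
Emil is the highest bidder, so Emil wins.
Under the third-price rule, the price is the third-highest bid: £90.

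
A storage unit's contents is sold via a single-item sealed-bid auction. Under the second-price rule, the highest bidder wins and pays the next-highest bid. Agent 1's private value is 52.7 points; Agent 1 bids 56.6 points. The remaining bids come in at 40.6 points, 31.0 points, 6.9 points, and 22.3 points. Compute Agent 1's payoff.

12.1 points

Highest competing bid: 40.6 points.
Agent 1's bid 56.6 points is the highest overall, so Agent 1 wins and pays the second-highest bid, 40.6 points.
Payoff = value − price = 52.7 points − 40.6 points = 12.1 points.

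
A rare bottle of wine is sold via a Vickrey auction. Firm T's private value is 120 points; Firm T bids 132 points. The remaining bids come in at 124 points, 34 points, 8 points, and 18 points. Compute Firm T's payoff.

Firm T's payoff: -4 points.

Highest competing bid: 124 points.
Firm T's bid 132 points is the highest overall, so Firm T wins and pays the second-highest bid, 124 points.
Payoff = value − price = 120 points − 124 points = -4 points.
Overbidding won the item at a price above value — truthful bidding would have avoided this loss.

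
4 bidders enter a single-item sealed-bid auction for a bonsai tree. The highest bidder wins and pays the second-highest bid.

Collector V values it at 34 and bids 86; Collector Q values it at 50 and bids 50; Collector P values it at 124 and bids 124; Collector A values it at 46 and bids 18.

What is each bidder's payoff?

Payoffs: Collector V 0, Collector Q 0, Collector P 38, Collector A 0.

Ordered from highest: Collector P 124 > Collector V 86 > Collector Q 50 > Collector A 18.
Collector P has the top bid and wins; the price is the second-highest bid, 86.
Collector P's payoff = 124 − 86 = 38. All other bidders lose, so their payoff is 0.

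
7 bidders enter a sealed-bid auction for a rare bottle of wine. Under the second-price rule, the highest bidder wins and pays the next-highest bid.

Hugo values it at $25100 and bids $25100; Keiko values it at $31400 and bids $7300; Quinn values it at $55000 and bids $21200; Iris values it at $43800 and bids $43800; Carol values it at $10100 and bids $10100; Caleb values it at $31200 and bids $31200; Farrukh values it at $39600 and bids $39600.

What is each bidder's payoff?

Ordered from highest: Iris $43800, then Farrukh $39600, then Caleb $31200, then Hugo $25100, then Quinn $21200, then Carol $10100, then Keiko $7300.
Iris has the top bid and wins; the price is the second-highest bid, $39600.
Iris's payoff = $43800 − $39600 = $4200. All other bidders lose, so their payoff is 0.

Payoffs: Hugo $0, Keiko $0, Quinn $0, Iris $4200, Carol $0, Caleb $0, Farrukh $0.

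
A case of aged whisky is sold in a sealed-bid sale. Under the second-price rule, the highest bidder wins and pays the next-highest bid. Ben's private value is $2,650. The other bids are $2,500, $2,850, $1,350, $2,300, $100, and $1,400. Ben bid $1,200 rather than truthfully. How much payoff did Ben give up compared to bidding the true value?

Regret: $0.

The highest competing bid is $2,850.
Bidding truthfully at $2,650: the top bid is $2,850 (a rival), so Ben loses. Payoff = $0.
Bidding $1,200: the top bid is $2,850 (a rival), so Ben loses. Payoff = $0.
Regret = truthful payoff − actual payoff = $0 − $0 = $0.
The bid only affects whether you win, not the price — here both bids land on the same side of the top rival bid, so the deviation is payoff-neutral.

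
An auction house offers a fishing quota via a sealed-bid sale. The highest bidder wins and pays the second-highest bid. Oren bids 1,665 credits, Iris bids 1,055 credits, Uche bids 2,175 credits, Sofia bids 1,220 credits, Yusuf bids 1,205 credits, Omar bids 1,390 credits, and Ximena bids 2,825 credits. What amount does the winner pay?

Price paid: 2,175 credits.

Bids in descending order: Ximena 2,825 credits > Uche 2,175 credits > Oren 1,665 credits > Omar 1,390 credits > Sofia 1,220 credits > Yusuf 1,205 credits > Iris 1,055 credits.
Ximena has the highest bid, so Ximena wins.
The second-highest bid is 2,175 credits, so that is what Ximena pays.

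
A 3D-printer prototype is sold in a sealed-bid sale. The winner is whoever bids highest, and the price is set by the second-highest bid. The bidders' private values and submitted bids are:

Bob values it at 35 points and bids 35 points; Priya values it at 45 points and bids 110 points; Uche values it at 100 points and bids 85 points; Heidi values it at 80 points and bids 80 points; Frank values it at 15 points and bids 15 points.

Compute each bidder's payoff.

Ranking the bids: Priya 110 points > Uche 85 points > Heidi 80 points > Bob 35 points > Frank 15 points.
Priya has the top bid and wins; the price is the second-highest bid, 85 points.
Priya's payoff = 45 points − 85 points = -40 points. All other bidders lose, so their payoff is 0.

Payoffs: Bob 0 points, Priya -40 points, Uche 0 points, Heidi 0 points, Frank 0 points.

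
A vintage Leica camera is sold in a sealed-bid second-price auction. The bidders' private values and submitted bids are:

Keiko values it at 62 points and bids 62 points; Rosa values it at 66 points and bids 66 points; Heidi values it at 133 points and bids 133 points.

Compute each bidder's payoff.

Keiko 0 points, Rosa 0 points, Heidi 67 points.

Ordered from highest: Heidi 133 points; Rosa 66 points; Keiko 62 points.
Heidi has the top bid and wins; the price is the second-highest bid, 66 points.
Heidi's payoff = 133 points − 66 points = 67 points. All other bidders lose, so their payoff is 0.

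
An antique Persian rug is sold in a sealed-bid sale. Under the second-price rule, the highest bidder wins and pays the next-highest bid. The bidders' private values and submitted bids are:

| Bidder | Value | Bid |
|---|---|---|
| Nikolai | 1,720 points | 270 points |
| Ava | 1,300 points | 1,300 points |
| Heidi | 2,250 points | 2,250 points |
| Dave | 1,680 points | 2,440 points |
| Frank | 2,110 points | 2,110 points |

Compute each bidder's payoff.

Nikolai 0 points, Ava 0 points, Heidi 0 points, Dave -570 points, Frank 0 points.

Ranking the bids: Dave 2,440 points; Heidi 2,250 points; Frank 2,110 points; Ava 1,300 points; Nikolai 270 points.
Dave has the top bid and wins; the price is the second-highest bid, 2,250 points.
Dave's payoff = 1,680 points − 2,250 points = -570 points. All other bidders lose, so their payoff is 0.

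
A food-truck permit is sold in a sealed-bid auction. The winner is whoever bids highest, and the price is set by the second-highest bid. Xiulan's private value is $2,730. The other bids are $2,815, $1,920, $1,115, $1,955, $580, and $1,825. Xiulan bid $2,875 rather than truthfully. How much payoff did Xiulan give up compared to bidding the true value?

Regret: $85.

The highest competing bid is $2,815.
Bidding truthfully at $2,730: the top bid is $2,815 (a rival), so Xiulan loses. Payoff = $0.
Bidding $2,875: Xiulan has the top bid, wins, and pays the second-highest bid $2,815. Payoff = $2,730 − $2,815 = -$85.
Regret = truthful payoff − actual payoff = $0 − -$85 = $85.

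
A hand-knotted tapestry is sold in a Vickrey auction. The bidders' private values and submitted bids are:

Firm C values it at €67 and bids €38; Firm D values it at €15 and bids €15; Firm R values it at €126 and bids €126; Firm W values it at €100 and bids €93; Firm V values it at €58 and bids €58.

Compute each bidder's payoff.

Payoffs: Firm C €0, Firm D €0, Firm R €33, Firm W €0, Firm V €0.

Ranking the bids: Firm R €126 > Firm W €93 > Firm V €58 > Firm C €38 > Firm D €15.
Firm R has the top bid and wins; the price is the second-highest bid, €93.
Firm R's payoff = €126 − €93 = €33. All other bidders lose, so their payoff is 0.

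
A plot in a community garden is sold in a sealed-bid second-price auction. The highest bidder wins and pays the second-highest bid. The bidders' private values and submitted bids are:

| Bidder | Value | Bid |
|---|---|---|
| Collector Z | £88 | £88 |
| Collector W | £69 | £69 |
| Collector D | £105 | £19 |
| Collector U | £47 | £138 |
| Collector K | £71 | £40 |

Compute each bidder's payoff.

Collector Z £0, Collector W £0, Collector D £0, Collector U -£41, Collector K £0.

Ranking the bids: Collector U £138; Collector Z £88; Collector W £69; Collector K £40; Collector D £19.
Collector U has the top bid and wins; the price is the second-highest bid, £88.
Collector U's payoff = £47 − £88 = -£41. All other bidders lose, so their payoff is 0.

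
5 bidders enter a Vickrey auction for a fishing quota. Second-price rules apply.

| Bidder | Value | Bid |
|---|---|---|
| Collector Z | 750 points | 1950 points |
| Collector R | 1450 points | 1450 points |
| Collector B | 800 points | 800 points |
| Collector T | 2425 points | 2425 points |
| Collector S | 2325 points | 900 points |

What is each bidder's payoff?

Bids in descending order: Collector T 2425 points > Collector Z 1950 points > Collector R 1450 points > Collector S 900 points > Collector B 800 points.
Collector T has the top bid and wins; the price is the second-highest bid, 1950 points.
Collector T's payoff = 2425 points − 1950 points = 475 points. All other bidders lose, so their payoff is 0.

Payoffs: Collector Z 0 points, Collector R 0 points, Collector B 0 points, Collector T 475 points, Collector S 0 points.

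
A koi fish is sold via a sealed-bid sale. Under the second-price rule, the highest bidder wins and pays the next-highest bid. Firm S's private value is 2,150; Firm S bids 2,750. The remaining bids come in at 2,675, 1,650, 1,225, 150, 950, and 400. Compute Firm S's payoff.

Highest competing bid: 2,675.
Firm S's bid 2,750 is the highest overall, so Firm S wins and pays the second-highest bid, 2,675.
Payoff = value − price = 2,150 − 2,675 = -525.

Payoff = -525.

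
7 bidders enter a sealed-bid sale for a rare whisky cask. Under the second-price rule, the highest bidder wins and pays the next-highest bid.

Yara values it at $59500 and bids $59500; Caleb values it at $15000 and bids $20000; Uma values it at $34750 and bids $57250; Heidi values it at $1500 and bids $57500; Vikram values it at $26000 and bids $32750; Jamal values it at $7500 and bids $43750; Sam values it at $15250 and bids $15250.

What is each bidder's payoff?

Ranking the bids: Yara $59500; Heidi $57500; Uma $57250; Jamal $43750; Vikram $32750; Caleb $20000; Sam $15250.
Yara has the top bid and wins; the price is the second-highest bid, $57500.
Yara's payoff = $59500 − $57500 = $2000. All other bidders lose, so their payoff is 0.

Yara $2000, Caleb $0, Uma $0, Heidi $0, Vikram $0, Jamal $0, Sam $0.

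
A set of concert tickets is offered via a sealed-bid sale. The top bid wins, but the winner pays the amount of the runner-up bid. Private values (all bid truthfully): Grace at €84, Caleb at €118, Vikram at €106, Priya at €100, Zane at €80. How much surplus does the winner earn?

Bids in descending order: Caleb €118; Vikram €106; Priya €100; Grace €84; Zane €80.
Caleb wins with the top bid and pays the second-highest, €106.
Surplus = €118 − €106 = €12.

€12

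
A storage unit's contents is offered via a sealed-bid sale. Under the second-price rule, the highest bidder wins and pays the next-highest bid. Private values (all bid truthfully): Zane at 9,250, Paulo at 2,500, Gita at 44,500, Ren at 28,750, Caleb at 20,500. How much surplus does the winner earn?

Bids in descending order: Gita 44,500, then Ren 28,750, then Caleb 20,500, then Zane 9,250, then Paulo 2,500.
Gita wins with the top bid and pays the second-highest, 28,750.
Surplus = 44,500 − 28,750 = 15,750.

Winner's surplus: 15,750.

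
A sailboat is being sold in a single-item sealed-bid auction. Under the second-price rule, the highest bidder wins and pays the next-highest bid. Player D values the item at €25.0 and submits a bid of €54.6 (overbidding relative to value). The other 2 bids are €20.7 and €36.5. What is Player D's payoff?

Highest competing bid: €36.5.
Player D's bid €54.6 is the highest overall, so Player D wins and pays the second-highest bid, €36.5.
Payoff = value − price = €25.0 − €36.5 = -€11.5.
Overbidding won the item at a price above value — truthful bidding would have avoided this loss.

-€11.5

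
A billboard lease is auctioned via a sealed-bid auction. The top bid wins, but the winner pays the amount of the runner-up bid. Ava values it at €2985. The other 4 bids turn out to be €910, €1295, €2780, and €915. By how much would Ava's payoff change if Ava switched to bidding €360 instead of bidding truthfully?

The highest competing bid is €2780.
Bidding truthfully at €2985: Ava has the top bid, wins, and pays the second-highest bid €2780. Payoff = €2985 − €2780 = €205.
Bidding €360: the top bid is €2780 (a rival), so Ava loses. Payoff = €0.
Change = €0 − €205 = -€205.
This is the dominant-strategy logic: truthful bidding weakly beats any alternative.

-€205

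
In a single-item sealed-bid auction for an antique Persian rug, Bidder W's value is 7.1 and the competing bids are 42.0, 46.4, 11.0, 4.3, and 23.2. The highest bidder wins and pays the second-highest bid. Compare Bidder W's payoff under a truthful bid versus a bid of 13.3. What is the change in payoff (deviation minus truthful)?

The highest competing bid is 46.4.
Bidding truthfully at 7.1: the top bid is 46.4 (a rival), so Bidder W loses. Payoff = 0.0.
Bidding 13.3: the top bid is 46.4 (a rival), so Bidder W loses. Payoff = 0.0.
Change = 0.0 − 0.0 = 0.0.

Change in payoff: 0.0.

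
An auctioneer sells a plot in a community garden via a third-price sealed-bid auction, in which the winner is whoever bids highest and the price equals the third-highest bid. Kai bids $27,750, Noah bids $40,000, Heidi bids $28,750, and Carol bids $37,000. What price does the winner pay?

Sorted high to low: Noah $40,000 > Carol $37,000 > Heidi $28,750 > Kai $27,750.
Noah is the highest bidder, so Noah wins.
Under the third-price rule, the price is the third-highest bid: $28,750.

Price paid: $28,750.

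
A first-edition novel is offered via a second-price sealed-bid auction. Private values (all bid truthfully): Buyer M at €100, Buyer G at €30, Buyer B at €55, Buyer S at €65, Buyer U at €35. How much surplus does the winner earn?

Ranking the bids: Buyer M €100; Buyer S €65; Buyer B €55; Buyer U €35; Buyer G €30.
Buyer M wins with the top bid and pays the second-highest, €65.
Surplus = €100 − €65 = €35.

Surplus = €35.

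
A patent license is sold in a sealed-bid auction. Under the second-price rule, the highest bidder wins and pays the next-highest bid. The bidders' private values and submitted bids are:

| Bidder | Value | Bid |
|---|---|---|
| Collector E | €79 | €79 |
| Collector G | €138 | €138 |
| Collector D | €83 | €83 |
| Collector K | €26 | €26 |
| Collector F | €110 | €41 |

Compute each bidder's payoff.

Payoffs: Collector E €0, Collector G €55, Collector D €0, Collector K €0, Collector F €0.

Bids in descending order: Collector G €138, then Collector D €83, then Collector E €79, then Collector F €41, then Collector K €26.
Collector G has the top bid and wins; the price is the second-highest bid, €83.
Collector G's payoff = €138 − €83 = €55. All other bidders lose, so their payoff is 0.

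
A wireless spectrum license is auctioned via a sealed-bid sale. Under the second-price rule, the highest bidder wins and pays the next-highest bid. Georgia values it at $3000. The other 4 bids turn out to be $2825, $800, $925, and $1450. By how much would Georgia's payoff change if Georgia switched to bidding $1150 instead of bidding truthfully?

The highest competing bid is $2825.
Bidding truthfully at $3000: Georgia has the top bid, wins, and pays the second-highest bid $2825. Payoff = $3000 − $2825 = $175.
Bidding $1150: the top bid is $2825 (a rival), so Georgia loses. Payoff = $0.
Change = $0 − $175 = -$175.

Change in payoff: -$175.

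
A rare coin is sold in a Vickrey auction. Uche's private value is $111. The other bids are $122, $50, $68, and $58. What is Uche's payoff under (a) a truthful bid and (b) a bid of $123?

Truthful: $0; alternative: -$11.

The highest competing bid is $122.
Bidding truthfully at $111: the top bid is $122 (a rival), so Uche loses. Payoff = $0.
Bidding $123: Uche has the top bid, wins, and pays the second-highest bid $122. Payoff = $111 − $122 = -$11.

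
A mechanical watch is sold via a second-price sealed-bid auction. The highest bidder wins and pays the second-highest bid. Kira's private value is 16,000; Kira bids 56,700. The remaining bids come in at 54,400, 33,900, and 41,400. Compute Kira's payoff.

-38,400

Highest competing bid: 54,400.
Kira's bid 56,700 is the highest overall, so Kira wins and pays the second-highest bid, 54,400.
Payoff = value − price = 16,000 − 54,400 = -38,400.
Overbidding won the item at a price above value — truthful bidding would have avoided this loss.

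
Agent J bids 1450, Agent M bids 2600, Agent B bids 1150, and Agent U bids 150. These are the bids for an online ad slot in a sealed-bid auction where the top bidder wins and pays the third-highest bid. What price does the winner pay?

Ranking the bids: Agent M 2600; Agent J 1450; Agent B 1150; Agent U 150.
Agent M is the highest bidder, so Agent M wins.
Under the third-price rule, the price is the third-highest bid: 1150.

1150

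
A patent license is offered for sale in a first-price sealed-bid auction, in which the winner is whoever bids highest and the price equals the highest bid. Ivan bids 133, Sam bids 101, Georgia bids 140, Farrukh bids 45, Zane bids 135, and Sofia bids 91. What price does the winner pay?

Bids in descending order: Georgia 140; Zane 135; Ivan 133; Sam 101; Sofia 91; Farrukh 45.
Georgia is the highest bidder, so Georgia wins.
Under the first-price rule, the price is the highest bid: 140.

140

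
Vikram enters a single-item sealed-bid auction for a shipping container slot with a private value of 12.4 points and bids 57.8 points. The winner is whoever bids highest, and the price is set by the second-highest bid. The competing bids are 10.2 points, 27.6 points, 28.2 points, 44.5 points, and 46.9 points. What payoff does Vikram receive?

Payoff = -34.5 points.

Highest competing bid: 46.9 points.
Vikram's bid 57.8 points is the highest overall, so Vikram wins and pays the second-highest bid, 46.9 points.
Payoff = value − price = 12.4 points − 46.9 points = -34.5 points.
Overbidding won the item at a price above value — truthful bidding would have avoided this loss.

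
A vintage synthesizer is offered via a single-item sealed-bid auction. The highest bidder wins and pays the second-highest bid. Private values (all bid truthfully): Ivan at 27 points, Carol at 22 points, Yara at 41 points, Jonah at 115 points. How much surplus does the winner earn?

Sorted high to low: Jonah 115 points, then Yara 41 points, then Ivan 27 points, then Carol 22 points.
Jonah wins with the top bid and pays the second-highest, 41 points.
Surplus = 115 points − 41 points = 74 points.

74 points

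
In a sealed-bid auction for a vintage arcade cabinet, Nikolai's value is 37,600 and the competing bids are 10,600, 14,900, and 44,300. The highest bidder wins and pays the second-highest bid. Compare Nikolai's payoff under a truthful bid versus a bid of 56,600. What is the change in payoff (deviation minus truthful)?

The highest competing bid is 44,300.
Bidding truthfully at 37,600: the top bid is 44,300 (a rival), so Nikolai loses. Payoff = 0.
Bidding 56,600: Nikolai has the top bid, wins, and pays the second-highest bid 44,300. Payoff = 37,600 − 44,300 = -6,700.
Change = -6,700 − 0 = -6,700.

-6,700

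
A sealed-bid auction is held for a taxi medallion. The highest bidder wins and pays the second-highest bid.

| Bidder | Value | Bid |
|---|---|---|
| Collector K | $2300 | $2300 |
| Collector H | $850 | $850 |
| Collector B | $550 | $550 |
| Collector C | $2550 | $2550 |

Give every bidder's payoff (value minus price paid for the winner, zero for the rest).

Ordered from highest: Collector C $2550 > Collector K $2300 > Collector H $850 > Collector B $550.
Collector C has the top bid and wins; the price is the second-highest bid, $2300.
Collector C's payoff = $2550 − $2300 = $250. All other bidders lose, so their payoff is 0.

Payoffs: Collector K $0, Collector H $0, Collector B $0, Collector C $250.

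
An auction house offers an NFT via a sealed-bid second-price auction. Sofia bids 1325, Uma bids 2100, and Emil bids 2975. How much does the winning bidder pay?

Ranking the bids: Emil 2975 > Uma 2100 > Sofia 1325.
Emil has the highest bid, so Emil wins.
The second-highest bid is 2100, so that is what Emil pays.

2100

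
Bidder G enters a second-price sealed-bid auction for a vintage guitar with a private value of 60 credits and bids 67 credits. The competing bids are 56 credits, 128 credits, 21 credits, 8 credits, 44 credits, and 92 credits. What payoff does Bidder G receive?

Highest competing bid: 128 credits.
Bidder G's bid 67 credits is not the highest, so Bidder G loses, pays nothing, and earns zero payoff.

Bidder G's payoff: 0 credits.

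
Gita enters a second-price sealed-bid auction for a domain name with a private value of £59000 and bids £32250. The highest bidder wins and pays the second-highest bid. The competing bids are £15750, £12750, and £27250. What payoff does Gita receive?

£31750

Highest competing bid: £27250.
Gita's bid £32250 is the highest overall, so Gita wins and pays the second-highest bid, £27250.
Payoff = value − price = £59000 − £27250 = £31750.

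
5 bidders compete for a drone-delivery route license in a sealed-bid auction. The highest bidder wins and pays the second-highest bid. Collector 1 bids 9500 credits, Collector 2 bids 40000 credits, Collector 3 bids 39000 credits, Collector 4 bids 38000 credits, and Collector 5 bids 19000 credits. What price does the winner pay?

The winner pays 39000 credits.

Ranking the bids: Collector 2 40000 credits, then Collector 3 39000 credits, then Collector 4 38000 credits, then Collector 5 19000 credits, then Collector 1 9500 credits.
Collector 2 has the highest bid, so Collector 2 wins.
The second-highest bid is 39000 credits, so that is what Collector 2 pays.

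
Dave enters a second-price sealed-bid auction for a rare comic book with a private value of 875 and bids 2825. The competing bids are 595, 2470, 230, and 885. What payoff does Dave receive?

-1595

Highest competing bid: 2470.
Dave's bid 2825 is the highest overall, so Dave wins and pays the second-highest bid, 2470.
Payoff = value − price = 875 − 2470 = -1595.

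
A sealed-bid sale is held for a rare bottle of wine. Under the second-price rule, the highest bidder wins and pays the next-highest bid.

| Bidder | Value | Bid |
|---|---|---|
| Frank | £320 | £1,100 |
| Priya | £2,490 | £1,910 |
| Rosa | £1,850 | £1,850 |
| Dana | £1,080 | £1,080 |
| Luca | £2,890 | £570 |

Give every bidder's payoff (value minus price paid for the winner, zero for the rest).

Frank £0, Priya £640, Rosa £0, Dana £0, Luca £0.

Sorted high to low: Priya £1,910 > Rosa £1,850 > Frank £1,100 > Dana £1,080 > Luca £570.
Priya has the top bid and wins; the price is the second-highest bid, £1,850.
Priya's payoff = £2,490 − £1,850 = £640. All other bidders lose, so their payoff is 0.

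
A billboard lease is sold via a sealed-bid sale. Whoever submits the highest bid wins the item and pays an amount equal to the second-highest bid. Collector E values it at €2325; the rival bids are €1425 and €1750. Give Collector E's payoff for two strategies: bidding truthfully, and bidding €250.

Truthful: €575; alternative: €0.

The highest competing bid is €1750.
Bidding truthfully at €2325: Collector E has the top bid, wins, and pays the second-highest bid €1750. Payoff = €2325 − €1750 = €575.
Bidding €250: the top bid is €1750 (a rival), so Collector E loses. Payoff = €0.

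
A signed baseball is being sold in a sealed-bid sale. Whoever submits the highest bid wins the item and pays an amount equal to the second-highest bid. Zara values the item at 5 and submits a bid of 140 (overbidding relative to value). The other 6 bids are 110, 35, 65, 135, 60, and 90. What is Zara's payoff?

Zara's payoff: -130.

Highest competing bid: 135.
Zara's bid 140 is the highest overall, so Zara wins and pays the second-highest bid, 135.
Payoff = value − price = 5 − 135 = -130.
Overbidding won the item at a price above value — truthful bidding would have avoided this loss.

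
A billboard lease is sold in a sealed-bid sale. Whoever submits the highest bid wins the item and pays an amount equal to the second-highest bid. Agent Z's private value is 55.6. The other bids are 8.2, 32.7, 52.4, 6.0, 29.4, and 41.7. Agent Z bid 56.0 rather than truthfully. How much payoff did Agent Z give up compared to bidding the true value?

The highest competing bid is 52.4.
Bidding truthfully at 55.6: Agent Z has the top bid, wins, and pays the second-highest bid 52.4. Payoff = 55.6 − 52.4 = 3.2.
Bidding 56.0: Agent Z has the top bid, wins, and pays the second-highest bid 52.4. Payoff = 55.6 − 52.4 = 3.2.
Regret = truthful payoff − actual payoff = 3.2 − 3.2 = 0.0.
The bid only affects whether you win, not the price — here both bids land on the same side of the top rival bid, so the deviation is payoff-neutral.

Payoff forgone: 0.0.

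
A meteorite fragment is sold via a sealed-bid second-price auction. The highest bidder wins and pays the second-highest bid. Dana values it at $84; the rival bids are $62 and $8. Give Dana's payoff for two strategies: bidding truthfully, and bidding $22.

The highest competing bid is $62.
Bidding truthfully at $84: Dana has the top bid, wins, and pays the second-highest bid $62. Payoff = $84 − $62 = $22.
Bidding $22: the top bid is $62 (a rival), so Dana loses. Payoff = $0.

(a) $22  (b) $0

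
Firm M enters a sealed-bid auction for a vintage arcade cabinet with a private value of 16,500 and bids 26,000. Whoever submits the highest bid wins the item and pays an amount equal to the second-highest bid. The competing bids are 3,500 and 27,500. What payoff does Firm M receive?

Payoff = 0.

Highest competing bid: 27,500.
Firm M's bid 26,000 is not the highest, so Firm M loses, pays nothing, and earns zero payoff.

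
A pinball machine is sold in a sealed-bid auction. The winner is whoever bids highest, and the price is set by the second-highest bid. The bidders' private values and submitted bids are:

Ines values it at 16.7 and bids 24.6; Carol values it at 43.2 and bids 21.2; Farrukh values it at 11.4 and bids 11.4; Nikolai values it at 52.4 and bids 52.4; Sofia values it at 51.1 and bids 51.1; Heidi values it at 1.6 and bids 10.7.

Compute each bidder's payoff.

Ordered from highest: Nikolai 52.4 > Sofia 51.1 > Ines 24.6 > Carol 21.2 > Farrukh 11.4 > Heidi 10.7.
Nikolai has the top bid and wins; the price is the second-highest bid, 51.1.
Nikolai's payoff = 52.4 − 51.1 = 1.3. All other bidders lose, so their payoff is 0.

Payoffs: Ines 0.0, Carol 0.0, Farrukh 0.0, Nikolai 1.3, Sofia 0.0, Heidi 0.0.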